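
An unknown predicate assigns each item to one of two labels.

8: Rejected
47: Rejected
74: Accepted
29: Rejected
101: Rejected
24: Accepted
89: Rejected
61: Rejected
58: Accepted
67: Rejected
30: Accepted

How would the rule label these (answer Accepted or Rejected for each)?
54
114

A rule that fits every label: even AND at least 24 — true of each 'Accepted' example, false of each 'Rejected' one.

Accepted, Accepted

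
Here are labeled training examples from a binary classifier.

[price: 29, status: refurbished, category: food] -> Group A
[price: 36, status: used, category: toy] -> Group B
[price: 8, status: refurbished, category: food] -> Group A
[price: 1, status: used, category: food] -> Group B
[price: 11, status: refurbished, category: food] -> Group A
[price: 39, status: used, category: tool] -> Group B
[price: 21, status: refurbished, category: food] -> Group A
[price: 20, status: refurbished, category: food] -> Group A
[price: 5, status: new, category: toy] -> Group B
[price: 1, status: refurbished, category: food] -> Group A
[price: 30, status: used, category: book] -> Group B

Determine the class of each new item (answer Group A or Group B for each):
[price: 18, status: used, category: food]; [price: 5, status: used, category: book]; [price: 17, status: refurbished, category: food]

Looking at the examples, the only property every 'Group A' case has and every 'Group B' case lacks is: status is refurbished.

Group B, Group B, Group A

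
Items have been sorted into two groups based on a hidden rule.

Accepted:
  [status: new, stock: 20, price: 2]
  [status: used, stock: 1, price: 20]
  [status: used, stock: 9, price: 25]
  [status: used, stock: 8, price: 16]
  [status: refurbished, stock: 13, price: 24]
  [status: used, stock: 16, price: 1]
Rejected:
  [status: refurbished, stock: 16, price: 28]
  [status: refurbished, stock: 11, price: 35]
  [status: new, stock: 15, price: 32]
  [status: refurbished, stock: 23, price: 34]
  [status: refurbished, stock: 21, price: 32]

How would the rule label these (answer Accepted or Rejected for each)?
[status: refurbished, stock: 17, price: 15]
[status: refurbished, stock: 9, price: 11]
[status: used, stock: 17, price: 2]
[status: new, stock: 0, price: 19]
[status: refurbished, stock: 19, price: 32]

Accepted, Accepted, Accepted, Accepted, Rejected

Every 'Accepted' example satisfies: price ≤ 25. None of the 'Rejected' examples do.
[status: refurbished, stock: 17, price: 15]: price = 15, matches → Accepted. [status: refurbished, stock: 9, price: 11]: price = 11, matches → Accepted. [status: used, stock: 17, price: 2]: price = 2, matches → Accepted. [status: new, stock: 0, price: 19]: price = 19, matches → Accepted. [status: refurbished, stock: 19, price: 32]: price = 32, lacks this property → Rejected.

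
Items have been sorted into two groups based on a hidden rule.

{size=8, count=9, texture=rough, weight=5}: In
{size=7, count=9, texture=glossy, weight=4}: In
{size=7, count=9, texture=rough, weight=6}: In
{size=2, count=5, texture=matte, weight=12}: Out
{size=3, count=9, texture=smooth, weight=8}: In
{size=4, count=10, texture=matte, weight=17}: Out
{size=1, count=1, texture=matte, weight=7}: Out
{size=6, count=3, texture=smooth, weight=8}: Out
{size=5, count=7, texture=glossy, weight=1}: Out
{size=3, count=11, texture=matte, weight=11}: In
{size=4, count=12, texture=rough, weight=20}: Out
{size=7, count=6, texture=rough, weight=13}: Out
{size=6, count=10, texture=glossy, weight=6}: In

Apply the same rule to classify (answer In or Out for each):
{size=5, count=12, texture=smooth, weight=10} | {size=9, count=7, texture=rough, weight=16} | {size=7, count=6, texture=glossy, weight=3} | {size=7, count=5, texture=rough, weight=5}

In, Out, Out, Out

'In' ⟺ count ≥ 9 AND weight ≤ 11.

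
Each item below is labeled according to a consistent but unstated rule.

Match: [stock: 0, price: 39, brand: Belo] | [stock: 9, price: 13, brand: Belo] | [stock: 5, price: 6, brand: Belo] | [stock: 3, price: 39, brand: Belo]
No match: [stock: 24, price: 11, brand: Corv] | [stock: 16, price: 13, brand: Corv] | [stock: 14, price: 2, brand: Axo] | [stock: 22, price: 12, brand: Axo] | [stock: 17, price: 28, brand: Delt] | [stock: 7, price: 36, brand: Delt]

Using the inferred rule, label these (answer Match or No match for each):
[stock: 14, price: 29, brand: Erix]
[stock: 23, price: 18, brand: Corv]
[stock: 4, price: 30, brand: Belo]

No match, No match, Match

One predicate separates the groups cleanly: brand is Belo.
[stock: 14, price: 29, brand: Erix]: brand is Erix — lacks this property, so No match.
[stock: 23, price: 18, brand: Corv]: brand is Corv — lacks this property, so No match.
[stock: 4, price: 30, brand: Belo]: brand is Belo — has this property, so Match.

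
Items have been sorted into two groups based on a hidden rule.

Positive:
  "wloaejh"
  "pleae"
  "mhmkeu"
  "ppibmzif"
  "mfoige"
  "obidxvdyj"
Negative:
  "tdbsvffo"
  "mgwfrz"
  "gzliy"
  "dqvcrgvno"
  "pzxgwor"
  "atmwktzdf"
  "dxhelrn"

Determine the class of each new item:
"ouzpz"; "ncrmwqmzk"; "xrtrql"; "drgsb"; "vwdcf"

All 'Positive' examples share one property — has ≥ 2 vowels — and every 'Negative' example lacks it.
"ouzpz": 2 vowels — qualifies, so Positive.
"ncrmwqmzk": 0 vowels — doesn't qualify, so Negative.
"xrtrql": 0 vowels — doesn't qualify, so Negative.
"drgsb": 0 vowels — doesn't qualify, so Negative.
"vwdcf": 0 vowels — doesn't qualify, so Negative.

Positive, Negative, Negative, Negative, Negative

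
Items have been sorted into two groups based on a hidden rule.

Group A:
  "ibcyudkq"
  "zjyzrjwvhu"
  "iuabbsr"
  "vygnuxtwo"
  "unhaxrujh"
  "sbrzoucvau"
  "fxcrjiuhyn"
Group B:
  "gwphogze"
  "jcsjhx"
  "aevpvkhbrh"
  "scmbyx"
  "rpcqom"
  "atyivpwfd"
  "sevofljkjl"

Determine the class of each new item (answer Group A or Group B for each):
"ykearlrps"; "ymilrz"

Group B, Group B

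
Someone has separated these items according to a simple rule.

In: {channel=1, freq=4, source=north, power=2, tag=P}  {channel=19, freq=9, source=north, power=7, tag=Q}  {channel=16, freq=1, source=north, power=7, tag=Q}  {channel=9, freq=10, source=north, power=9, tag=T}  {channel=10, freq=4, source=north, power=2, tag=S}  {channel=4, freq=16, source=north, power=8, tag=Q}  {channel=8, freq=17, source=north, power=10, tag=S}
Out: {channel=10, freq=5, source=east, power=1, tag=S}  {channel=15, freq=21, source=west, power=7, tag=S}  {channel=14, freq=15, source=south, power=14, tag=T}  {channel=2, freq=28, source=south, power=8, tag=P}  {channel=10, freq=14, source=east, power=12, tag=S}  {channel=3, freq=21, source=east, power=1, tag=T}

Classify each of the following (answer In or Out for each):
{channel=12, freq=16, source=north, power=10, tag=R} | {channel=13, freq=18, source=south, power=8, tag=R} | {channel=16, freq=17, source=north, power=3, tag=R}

In, Out, In

Comparing the two groups points to one rule — source is north.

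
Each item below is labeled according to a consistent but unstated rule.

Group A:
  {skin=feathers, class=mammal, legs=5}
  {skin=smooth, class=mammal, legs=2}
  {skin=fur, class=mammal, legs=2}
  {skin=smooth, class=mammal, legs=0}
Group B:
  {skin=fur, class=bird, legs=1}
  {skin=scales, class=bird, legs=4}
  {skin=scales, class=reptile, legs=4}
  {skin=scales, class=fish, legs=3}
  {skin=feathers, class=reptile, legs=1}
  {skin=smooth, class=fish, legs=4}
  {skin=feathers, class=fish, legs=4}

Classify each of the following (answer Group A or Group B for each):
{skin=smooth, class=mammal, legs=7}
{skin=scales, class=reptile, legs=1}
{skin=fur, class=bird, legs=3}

The pattern is that an item is 'Group A' exactly when: class is mammal.
{skin=smooth, class=mammal, legs=7}: Group A (class is mammal). {skin=scales, class=reptile, legs=1}: Group B (class is reptile). {skin=fur, class=bird, legs=3}: Group B (class is bird).

Group A, Group B, Group B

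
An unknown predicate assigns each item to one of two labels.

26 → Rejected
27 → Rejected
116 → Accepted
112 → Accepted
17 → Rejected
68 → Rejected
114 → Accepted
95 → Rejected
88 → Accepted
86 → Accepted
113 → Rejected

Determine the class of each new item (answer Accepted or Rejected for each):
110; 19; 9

Accepted, Rejected, Rejected

Every 'Accepted' example satisfies: even AND at least 86. None of the 'Rejected' examples do.
110: 110 is even, 110 ≥ 86, checks out → Accepted. 19: 19 is odd, 19 < 86, does not pass → Rejected. 9: 9 is odd, 9 < 86, does not pass → Rejected.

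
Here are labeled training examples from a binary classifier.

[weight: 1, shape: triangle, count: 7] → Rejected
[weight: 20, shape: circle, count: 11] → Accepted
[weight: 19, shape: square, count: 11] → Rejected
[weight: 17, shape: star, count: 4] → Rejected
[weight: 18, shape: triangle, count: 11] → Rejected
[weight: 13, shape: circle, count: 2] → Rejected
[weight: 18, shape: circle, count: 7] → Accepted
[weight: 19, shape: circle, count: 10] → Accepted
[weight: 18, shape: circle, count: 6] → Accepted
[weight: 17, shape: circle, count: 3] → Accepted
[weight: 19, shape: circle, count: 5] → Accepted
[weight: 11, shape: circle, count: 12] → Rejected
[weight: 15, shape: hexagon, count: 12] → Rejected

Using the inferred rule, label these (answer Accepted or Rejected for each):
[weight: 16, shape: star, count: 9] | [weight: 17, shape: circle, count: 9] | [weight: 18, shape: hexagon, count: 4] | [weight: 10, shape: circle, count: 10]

A rule that fits every label: shape is circle AND weight ≥ 15 — true of each 'Accepted' example, false of each 'Rejected' one.
Rejected: [weight: 16, shape: star, count: 9], since shape is star, weight = 16. Accepted: [weight: 17, shape: circle, count: 9], since shape is circle, weight = 17. Rejected: [weight: 18, shape: hexagon, count: 4], since shape is hexagon, weight = 18. Rejected: [weight: 10, shape: circle, count: 10], since shape is circle, weight = 10.

Rejected, Accepted, Rejected, Rejected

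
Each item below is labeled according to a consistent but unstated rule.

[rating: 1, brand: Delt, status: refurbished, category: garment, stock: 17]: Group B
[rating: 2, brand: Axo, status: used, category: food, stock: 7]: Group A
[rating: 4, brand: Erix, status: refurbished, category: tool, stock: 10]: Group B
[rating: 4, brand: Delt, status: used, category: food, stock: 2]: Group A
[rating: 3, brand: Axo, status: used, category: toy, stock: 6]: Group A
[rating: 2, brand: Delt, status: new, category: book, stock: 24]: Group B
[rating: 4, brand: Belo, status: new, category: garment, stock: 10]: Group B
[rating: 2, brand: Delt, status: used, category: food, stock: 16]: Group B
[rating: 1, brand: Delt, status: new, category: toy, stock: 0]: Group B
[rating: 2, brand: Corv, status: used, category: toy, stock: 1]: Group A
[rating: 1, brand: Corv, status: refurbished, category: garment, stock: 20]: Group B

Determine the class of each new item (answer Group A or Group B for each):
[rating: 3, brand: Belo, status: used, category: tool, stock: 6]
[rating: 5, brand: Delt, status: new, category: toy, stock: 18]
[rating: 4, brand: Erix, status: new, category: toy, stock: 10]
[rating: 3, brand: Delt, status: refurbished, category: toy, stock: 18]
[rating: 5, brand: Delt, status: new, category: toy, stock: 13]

Group A, Group B, Group B, Group B, Group B

A rule that fits every label: status is used AND stock ≤ 7 — true of each 'Group A' example, false of each 'Group B' one.
Group A: [rating: 3, brand: Belo, status: used, category: tool, stock: 6], since status is used, stock = 6.
Group B: [rating: 5, brand: Delt, status: new, category: toy, stock: 18], since status is new, stock = 18.
Group B: [rating: 4, brand: Erix, status: new, category: toy, stock: 10], since status is new, stock = 10.
Group B: [rating: 3, brand: Delt, status: refurbished, category: toy, stock: 18], since status is refurbished, stock = 18.
Group B: [rating: 5, brand: Delt, status: new, category: toy, stock: 13], since status is new, stock = 13.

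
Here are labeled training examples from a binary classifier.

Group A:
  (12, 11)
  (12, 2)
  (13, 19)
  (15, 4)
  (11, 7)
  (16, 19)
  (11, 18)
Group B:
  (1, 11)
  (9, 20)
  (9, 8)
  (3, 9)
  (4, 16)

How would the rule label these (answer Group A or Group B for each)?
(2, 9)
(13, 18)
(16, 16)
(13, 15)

Group B, Group A, Group A, Group A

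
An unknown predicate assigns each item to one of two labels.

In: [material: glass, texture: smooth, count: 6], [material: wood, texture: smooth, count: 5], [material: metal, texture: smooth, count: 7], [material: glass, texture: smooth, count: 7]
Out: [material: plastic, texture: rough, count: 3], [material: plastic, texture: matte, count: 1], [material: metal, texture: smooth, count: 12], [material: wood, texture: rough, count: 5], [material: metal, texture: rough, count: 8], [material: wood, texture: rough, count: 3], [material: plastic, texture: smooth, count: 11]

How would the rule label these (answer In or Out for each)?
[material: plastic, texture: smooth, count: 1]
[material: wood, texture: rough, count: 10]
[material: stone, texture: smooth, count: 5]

Every 'In' example satisfies: texture is smooth AND count ≤ 7. None of the 'Out' examples do.
[material: plastic, texture: smooth, count: 1]: texture is smooth, count = 1, checks out → In. [material: wood, texture: rough, count: 10]: texture is rough, count = 10, lacks this property → Out. [material: stone, texture: smooth, count: 5]: texture is smooth, count = 5, checks out → In.

In, Out, In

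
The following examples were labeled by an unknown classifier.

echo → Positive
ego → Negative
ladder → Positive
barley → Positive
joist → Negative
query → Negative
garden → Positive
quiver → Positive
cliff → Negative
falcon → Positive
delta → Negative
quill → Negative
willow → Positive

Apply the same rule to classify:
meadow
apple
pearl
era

Positive, Negative, Negative, Negative

'Positive' ⟺ even length.
meadow — length 6, hence Positive. apple — length 5, hence Negative. pearl — length 5, hence Negative. era — length 3, hence Negative.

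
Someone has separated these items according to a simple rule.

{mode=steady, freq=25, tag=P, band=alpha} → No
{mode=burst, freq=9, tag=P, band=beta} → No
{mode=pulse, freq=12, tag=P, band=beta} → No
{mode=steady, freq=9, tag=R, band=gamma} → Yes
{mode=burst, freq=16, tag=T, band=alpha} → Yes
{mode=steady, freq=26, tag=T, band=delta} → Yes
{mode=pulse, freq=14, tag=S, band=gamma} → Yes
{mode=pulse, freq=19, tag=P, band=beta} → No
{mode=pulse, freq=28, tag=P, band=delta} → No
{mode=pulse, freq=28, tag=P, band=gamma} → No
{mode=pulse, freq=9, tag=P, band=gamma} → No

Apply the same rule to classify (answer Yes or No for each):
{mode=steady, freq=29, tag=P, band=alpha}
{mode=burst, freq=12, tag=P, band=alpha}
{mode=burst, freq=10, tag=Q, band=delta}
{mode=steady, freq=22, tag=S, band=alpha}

The common property of the 'Yes' items is: tag is not P. No 'No' item has it.
{mode=steady, freq=29, tag=P, band=alpha} → tag is P → No. {mode=burst, freq=12, tag=P, band=alpha} → tag is P → No. {mode=burst, freq=10, tag=Q, band=delta} → tag is Q → Yes. {mode=steady, freq=22, tag=S, band=alpha} → tag is S → Yes.

No, No, Yes, Yes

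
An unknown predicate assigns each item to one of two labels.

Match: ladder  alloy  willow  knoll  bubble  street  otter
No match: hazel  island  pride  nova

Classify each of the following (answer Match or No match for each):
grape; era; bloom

Rule: has a double letter. This holds for each 'Match' example and fails for each 'No match' one.
grape: no doubled letter, lacks this property → No match.
era: no doubled letter, lacks this property → No match.
bloom: 'oo' doubled, matches → Match.

No match, No match, Match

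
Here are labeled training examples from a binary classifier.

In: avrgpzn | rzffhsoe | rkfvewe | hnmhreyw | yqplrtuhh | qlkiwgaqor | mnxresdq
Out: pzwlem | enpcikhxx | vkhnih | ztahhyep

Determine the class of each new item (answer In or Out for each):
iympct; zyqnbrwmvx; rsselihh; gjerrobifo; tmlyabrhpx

Out, In, In, In, In

All 'In' examples share one property — contains 'r' — and every 'Out' example lacks it.
iympct: no 'r', does not fit → Out. zyqnbrwmvx: has 'r', meets the rule → In. rsselihh: has 'r', meets the rule → In. gjerrobifo: has 'r', meets the rule → In. tmlyabrhpx: has 'r', meets the rule → In.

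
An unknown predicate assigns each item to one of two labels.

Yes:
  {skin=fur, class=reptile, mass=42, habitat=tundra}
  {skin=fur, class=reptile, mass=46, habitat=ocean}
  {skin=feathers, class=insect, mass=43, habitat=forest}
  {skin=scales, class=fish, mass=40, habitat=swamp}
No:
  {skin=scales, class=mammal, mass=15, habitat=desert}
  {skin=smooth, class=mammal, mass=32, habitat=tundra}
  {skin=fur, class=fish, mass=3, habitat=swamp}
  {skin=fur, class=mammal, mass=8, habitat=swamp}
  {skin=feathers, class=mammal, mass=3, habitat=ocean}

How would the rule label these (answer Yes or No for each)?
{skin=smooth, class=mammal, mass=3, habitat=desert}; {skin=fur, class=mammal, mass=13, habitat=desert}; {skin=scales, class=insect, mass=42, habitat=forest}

No, No, Yes

All 'Yes' examples share one property — mass ≥ 40 — and every 'No' example lacks it.
{skin=smooth, class=mammal, mass=3, habitat=desert}: mass = 3, does not pass → No.
{skin=fur, class=mammal, mass=13, habitat=desert}: mass = 13, does not pass → No.
{skin=scales, class=insect, mass=42, habitat=forest}: mass = 42, matches → Yes.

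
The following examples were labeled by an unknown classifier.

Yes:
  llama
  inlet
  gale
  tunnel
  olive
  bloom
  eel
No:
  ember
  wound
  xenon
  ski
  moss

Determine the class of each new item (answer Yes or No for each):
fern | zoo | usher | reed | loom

No, No, No, No, Yes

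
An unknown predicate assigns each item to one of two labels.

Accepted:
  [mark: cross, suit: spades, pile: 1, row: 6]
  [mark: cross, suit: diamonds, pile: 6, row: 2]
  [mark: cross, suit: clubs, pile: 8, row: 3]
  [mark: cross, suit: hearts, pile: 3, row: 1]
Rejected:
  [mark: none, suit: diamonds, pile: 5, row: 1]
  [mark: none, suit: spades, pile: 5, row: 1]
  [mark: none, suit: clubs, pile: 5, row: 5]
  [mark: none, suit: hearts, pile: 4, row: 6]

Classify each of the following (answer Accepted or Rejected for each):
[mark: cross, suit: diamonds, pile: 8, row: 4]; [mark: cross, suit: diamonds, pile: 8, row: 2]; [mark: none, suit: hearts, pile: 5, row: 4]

The simplest hypothesis consistent with all the labels is: mark is cross.

Accepted, Accepted, Rejected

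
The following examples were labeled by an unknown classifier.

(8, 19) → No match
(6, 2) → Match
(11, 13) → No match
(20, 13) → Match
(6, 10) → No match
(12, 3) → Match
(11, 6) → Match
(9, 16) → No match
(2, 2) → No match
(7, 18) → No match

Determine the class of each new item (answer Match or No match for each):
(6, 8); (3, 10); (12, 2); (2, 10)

All 'Match' examples share one property — first > second — and every 'No match' example lacks it.
(6, 8) → 6 < 8 → No match.
(3, 10) → 3 < 10 → No match.
(12, 2) → 12 > 2 → Match.
(2, 10) → 2 < 10 → No match.

No match, No match, Match, No match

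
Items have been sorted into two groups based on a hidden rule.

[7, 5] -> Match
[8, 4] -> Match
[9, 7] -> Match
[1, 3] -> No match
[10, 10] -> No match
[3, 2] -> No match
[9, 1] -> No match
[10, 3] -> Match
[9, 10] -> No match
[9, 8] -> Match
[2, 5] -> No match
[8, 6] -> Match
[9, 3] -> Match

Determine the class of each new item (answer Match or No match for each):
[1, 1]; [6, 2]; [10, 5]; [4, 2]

The simplest hypothesis consistent with all the labels is: first > second AND sum ≥ 12.
[1, 1]: 1 = 1, 1+1 = 2 — lacks this property, so No match.
[6, 2]: 6 > 2, 6+2 = 8 — lacks this property, so No match.
[10, 5]: 10 > 5, 10+5 = 15 — meets the rule, so Match.
[4, 2]: 4 > 2, 4+2 = 6 — lacks this property, so No match.

No match, No match, Match, No match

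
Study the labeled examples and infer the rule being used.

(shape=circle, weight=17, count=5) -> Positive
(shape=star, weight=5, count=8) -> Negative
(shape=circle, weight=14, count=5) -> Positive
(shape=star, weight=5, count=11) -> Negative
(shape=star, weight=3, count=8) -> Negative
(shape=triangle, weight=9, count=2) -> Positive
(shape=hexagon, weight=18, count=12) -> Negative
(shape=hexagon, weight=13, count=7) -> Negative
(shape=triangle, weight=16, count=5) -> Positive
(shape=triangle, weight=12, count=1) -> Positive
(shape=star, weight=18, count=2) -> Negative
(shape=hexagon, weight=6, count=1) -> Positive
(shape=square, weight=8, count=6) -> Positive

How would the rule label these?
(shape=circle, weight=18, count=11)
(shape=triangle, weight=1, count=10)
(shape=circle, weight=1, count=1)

The distinguishing property — weight ≤ 17 AND count ≤ 6 — holds for all the 'Positive' cases and none of the 'Negative' cases.
(shape=circle, weight=18, count=11): Negative (weight = 18, count = 11). (shape=triangle, weight=1, count=10): Negative (weight = 1, count = 10). (shape=circle, weight=1, count=1): Positive (weight = 1, count = 1).

Negative, Negative, Positive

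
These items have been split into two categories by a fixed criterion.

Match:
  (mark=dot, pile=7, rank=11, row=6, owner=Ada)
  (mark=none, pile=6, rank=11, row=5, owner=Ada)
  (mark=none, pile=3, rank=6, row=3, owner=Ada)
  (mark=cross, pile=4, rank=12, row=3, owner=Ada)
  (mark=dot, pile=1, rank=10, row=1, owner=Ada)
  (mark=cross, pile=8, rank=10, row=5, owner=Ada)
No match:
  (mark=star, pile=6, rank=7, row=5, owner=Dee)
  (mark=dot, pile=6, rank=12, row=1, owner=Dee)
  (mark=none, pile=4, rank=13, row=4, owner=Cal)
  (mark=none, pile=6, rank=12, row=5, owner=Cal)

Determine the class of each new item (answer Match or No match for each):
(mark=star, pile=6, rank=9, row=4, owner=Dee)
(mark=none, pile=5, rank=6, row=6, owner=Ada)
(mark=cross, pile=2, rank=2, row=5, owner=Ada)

All 'Match' examples share one property — owner is Ada — and every 'No match' example lacks it.
(mark=star, pile=6, rank=9, row=4, owner=Dee) — owner is Dee, hence No match.
(mark=none, pile=5, rank=6, row=6, owner=Ada) — owner is Ada, hence Match.
(mark=cross, pile=2, rank=2, row=5, owner=Ada) — owner is Ada, hence Match.

No match, Match, Match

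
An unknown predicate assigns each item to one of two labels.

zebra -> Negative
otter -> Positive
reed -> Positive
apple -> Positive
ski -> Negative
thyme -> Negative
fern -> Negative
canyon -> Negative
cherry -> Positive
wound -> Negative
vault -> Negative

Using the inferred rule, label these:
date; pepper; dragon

Negative, Positive, Negative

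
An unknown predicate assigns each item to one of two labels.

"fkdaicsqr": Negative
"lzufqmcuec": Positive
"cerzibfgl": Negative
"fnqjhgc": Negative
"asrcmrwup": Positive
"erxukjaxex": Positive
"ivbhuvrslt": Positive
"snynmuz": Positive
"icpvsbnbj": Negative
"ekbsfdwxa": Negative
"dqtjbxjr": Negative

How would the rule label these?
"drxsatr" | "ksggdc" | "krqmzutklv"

The simplest hypothesis consistent with all the labels is: contains 'u'.
Negative: "drxsatr", since no 'u'.
Negative: "ksggdc", since no 'u'.
Positive: "krqmzutklv", since has 'u'.

Negative, Negative, Positive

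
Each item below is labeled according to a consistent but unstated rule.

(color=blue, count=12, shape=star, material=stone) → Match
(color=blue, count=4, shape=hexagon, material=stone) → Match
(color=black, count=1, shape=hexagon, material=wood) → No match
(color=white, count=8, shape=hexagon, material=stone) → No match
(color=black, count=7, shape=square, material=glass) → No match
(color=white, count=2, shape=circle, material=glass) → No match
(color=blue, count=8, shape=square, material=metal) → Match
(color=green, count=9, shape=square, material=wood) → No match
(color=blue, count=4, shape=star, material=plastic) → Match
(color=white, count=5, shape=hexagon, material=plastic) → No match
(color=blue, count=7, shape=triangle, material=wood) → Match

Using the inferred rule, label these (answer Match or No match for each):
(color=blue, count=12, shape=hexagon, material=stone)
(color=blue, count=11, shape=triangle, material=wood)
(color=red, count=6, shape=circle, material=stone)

Match, Match, No match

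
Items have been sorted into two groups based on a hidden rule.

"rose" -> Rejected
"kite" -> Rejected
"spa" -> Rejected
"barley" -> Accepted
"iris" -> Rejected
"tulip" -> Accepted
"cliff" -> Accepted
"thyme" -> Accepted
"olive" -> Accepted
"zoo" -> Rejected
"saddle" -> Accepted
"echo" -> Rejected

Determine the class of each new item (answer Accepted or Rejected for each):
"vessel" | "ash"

A rule that fits every label: length ≥ 5 — true of each 'Accepted' example, false of each 'Rejected' one.
"vessel": length 6 — fits, so Accepted.
"ash": length 3 — fails the rule, so Rejected.

Accepted, Rejected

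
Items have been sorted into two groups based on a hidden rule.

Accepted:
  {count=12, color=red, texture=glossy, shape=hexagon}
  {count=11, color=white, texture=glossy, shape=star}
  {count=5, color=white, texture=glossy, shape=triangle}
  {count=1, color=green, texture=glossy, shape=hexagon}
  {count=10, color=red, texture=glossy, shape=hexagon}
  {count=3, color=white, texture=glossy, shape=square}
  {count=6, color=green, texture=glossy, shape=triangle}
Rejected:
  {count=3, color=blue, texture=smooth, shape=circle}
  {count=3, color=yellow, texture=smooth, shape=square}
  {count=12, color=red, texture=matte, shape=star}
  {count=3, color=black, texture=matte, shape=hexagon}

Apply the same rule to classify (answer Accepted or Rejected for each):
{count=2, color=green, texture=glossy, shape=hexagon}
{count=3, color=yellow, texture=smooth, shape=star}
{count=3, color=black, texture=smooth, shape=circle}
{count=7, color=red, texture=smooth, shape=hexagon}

Comparing the two groups points to one rule — texture is glossy.

Accepted, Rejected, Rejected, Rejected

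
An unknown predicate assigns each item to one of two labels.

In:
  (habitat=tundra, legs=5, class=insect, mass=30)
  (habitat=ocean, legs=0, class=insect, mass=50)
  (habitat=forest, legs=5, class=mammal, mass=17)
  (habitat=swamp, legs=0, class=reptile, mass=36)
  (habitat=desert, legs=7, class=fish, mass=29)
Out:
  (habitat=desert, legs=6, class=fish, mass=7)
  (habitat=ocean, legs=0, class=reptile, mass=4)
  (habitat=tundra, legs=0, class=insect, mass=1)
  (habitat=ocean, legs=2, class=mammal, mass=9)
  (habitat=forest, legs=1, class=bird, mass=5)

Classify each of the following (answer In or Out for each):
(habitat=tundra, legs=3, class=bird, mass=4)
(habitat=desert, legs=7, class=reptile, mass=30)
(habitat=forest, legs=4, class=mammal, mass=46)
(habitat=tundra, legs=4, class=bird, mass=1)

Every 'In' example satisfies: mass ≥ 17. None of the 'Out' examples do.

Out, In, In, Out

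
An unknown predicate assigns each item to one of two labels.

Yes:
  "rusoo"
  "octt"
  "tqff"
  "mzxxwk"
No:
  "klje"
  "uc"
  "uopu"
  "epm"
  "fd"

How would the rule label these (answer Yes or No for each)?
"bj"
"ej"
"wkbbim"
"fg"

No, No, Yes, No

The rule appears to be: has a double letter.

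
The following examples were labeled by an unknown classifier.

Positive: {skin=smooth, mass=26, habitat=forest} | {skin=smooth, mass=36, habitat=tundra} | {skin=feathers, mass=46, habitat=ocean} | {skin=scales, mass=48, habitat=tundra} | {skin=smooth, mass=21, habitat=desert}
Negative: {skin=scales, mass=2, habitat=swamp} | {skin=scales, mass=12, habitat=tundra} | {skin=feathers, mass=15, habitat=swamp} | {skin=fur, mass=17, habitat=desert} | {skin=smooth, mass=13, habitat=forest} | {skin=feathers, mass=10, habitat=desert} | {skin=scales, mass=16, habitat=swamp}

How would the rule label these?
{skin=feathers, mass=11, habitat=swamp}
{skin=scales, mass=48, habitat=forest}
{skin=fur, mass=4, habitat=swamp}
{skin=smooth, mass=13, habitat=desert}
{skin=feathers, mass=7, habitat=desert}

Negative, Positive, Negative, Negative, Negative

The common property of the 'Positive' items is: mass ≥ 21. No 'Negative' item has it.
Negative: {skin=feathers, mass=11, habitat=swamp}, since mass = 11.
Positive: {skin=scales, mass=48, habitat=forest}, since mass = 48.
Negative: {skin=fur, mass=4, habitat=swamp}, since mass = 4.
Negative: {skin=smooth, mass=13, habitat=desert}, since mass = 13.
Negative: {skin=feathers, mass=7, habitat=desert}, since mass = 7.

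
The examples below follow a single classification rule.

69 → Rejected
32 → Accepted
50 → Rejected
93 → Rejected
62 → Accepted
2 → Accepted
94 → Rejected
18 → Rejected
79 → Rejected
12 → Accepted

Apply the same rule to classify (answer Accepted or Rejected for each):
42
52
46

Accepted, Accepted, Rejected

One predicate separates the groups cleanly: ends in digit 2.
42: last digit 2 — satisfies this, so Accepted. 52: last digit 2 — satisfies this, so Accepted. 46: last digit 6 — does not pass, so Rejected.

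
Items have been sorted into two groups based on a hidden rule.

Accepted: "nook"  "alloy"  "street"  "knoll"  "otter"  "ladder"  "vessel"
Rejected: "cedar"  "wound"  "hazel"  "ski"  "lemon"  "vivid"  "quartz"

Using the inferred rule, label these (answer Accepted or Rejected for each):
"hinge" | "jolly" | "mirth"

The classifier is using: has a double letter.
Rejected: "hinge", since no doubled letter.
Accepted: "jolly", since 'll' doubled.
Rejected: "mirth", since no doubled letter.

Rejected, Accepted, Rejected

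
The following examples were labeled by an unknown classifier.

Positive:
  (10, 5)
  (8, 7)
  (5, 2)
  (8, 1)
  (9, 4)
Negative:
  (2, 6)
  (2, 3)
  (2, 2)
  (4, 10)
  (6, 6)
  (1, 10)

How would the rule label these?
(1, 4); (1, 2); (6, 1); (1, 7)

Negative, Negative, Positive, Negative

The simplest hypothesis consistent with all the labels is: first > second.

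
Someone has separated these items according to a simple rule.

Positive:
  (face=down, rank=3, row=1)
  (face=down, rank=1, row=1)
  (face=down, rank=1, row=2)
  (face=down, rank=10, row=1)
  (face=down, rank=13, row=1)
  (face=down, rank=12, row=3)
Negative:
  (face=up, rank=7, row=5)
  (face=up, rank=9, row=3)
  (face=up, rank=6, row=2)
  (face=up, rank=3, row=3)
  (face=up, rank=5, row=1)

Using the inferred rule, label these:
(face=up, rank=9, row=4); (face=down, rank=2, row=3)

Negative, Positive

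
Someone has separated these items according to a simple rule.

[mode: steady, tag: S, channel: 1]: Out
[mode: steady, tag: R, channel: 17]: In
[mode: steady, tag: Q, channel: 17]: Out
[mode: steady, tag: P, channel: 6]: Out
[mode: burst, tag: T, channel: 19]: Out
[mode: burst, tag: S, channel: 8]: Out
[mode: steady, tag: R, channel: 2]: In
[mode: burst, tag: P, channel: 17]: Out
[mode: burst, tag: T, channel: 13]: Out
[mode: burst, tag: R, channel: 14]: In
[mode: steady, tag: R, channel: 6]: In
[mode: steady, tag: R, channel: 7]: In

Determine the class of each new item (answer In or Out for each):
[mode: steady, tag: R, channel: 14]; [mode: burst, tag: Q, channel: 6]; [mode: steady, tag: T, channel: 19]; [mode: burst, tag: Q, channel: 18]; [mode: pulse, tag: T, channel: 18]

In, Out, Out, Out, Out

The simplest hypothesis consistent with all the labels is: tag is R.
In: [mode: steady, tag: R, channel: 14], since tag is R. Out: [mode: burst, tag: Q, channel: 6], since tag is Q. Out: [mode: steady, tag: T, channel: 19], since tag is T. Out: [mode: burst, tag: Q, channel: 18], since tag is Q. Out: [mode: pulse, tag: T, channel: 18], since tag is T.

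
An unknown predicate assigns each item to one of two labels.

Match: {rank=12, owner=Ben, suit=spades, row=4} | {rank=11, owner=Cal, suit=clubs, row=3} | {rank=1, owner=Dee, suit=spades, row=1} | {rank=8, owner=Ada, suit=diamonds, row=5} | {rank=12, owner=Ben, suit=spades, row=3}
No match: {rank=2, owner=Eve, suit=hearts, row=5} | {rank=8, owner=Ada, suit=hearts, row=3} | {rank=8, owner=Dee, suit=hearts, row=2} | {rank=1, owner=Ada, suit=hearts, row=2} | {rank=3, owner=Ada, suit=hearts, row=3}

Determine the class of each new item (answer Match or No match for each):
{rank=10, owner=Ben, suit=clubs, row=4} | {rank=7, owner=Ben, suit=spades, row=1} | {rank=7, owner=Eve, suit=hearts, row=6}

Match, Match, No match

A rule that fits every label: suit is not hearts — true of each 'Match' example, false of each 'No match' one.
{rank=10, owner=Ben, suit=clubs, row=4}: Match (suit is clubs). {rank=7, owner=Ben, suit=spades, row=1}: Match (suit is spades). {rank=7, owner=Eve, suit=hearts, row=6}: No match (suit is hearts).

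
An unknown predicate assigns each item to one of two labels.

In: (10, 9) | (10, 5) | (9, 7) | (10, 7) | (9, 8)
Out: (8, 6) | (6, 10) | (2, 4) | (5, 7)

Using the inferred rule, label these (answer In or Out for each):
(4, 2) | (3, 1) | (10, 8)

Out, Out, In

The distinguishing property — first ≥ 9 — holds for all the 'In' cases and none of the 'Out' cases.
(4, 2): first 4 — doesn't qualify, so Out. (3, 1): first 3 — doesn't qualify, so Out. (10, 8): first 10 — matches, so In.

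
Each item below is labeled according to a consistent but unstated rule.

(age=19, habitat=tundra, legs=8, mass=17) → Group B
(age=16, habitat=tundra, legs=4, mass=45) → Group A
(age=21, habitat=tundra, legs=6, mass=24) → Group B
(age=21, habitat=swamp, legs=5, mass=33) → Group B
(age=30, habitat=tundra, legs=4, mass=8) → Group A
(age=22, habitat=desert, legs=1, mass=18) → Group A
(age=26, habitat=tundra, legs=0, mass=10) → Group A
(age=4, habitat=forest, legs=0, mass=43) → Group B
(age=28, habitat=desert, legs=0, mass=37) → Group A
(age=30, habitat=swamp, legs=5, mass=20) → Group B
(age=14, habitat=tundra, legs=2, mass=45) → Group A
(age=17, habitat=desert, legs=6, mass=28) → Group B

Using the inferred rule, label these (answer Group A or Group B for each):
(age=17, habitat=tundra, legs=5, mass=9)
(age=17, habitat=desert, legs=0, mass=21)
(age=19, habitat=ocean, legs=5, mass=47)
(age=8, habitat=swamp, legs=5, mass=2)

The rule appears to be: age ≥ 14 AND legs ≤ 4.
(age=17, habitat=tundra, legs=5, mass=9): age = 17, legs = 5, fails this test → Group B.
(age=17, habitat=desert, legs=0, mass=21): age = 17, legs = 0, satisfies this → Group A.
(age=19, habitat=ocean, legs=5, mass=47): age = 19, legs = 5, fails this test → Group B.
(age=8, habitat=swamp, legs=5, mass=2): age = 8, legs = 5, fails this test → Group B.

Group B, Group A, Group B, Group B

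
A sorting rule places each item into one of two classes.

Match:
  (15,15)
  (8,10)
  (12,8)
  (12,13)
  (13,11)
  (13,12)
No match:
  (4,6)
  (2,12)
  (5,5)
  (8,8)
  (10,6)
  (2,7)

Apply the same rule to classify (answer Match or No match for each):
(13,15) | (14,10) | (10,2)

Match, Match, No match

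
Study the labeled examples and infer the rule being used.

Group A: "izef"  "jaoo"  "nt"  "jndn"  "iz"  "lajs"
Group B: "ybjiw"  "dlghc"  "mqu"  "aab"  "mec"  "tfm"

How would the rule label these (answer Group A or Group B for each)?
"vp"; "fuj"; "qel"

Group A, Group B, Group B

The classifier is using: even length.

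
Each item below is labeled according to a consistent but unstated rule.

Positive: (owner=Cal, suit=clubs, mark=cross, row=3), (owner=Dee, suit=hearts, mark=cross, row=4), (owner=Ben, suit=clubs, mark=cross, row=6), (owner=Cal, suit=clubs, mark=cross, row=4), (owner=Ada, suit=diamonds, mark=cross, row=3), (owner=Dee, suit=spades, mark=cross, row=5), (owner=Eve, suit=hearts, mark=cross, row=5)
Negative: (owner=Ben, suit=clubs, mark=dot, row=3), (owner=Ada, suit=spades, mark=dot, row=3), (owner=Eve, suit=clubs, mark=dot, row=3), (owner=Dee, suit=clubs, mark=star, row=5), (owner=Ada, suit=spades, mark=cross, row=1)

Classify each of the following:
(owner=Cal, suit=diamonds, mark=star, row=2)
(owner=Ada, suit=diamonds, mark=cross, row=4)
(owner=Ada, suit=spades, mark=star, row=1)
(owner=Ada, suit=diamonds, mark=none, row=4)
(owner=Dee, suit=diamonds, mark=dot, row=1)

Negative, Positive, Negative, Negative, Negative

All 'Positive' examples share one property — mark is cross AND row ≥ 3 — and every 'Negative' example lacks it.
Negative: (owner=Cal, suit=diamonds, mark=star, row=2), since mark is star, row = 2.
Positive: (owner=Ada, suit=diamonds, mark=cross, row=4), since mark is cross, row = 4.
Negative: (owner=Ada, suit=spades, mark=star, row=1), since mark is star, row = 1.
Negative: (owner=Ada, suit=diamonds, mark=none, row=4), since mark is none, row = 4.
Negative: (owner=Dee, suit=diamonds, mark=dot, row=1), since mark is dot, row = 1.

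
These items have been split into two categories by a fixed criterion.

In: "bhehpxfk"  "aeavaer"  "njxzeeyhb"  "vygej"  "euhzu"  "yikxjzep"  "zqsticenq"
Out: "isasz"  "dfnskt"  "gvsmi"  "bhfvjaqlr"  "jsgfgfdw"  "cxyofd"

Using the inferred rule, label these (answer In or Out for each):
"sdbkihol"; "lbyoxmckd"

Out, Out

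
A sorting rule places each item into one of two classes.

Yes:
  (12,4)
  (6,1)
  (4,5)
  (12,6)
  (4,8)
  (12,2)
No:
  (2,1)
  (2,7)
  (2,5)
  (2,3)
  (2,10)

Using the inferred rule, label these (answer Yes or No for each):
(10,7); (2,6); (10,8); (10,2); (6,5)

Yes, No, Yes, Yes, Yes

One predicate separates the groups cleanly: first ≥ 3.
(10,7) — first 10, hence Yes.
(2,6) — first 2, hence No.
(10,8) — first 10, hence Yes.
(10,2) — first 10, hence Yes.
(6,5) — first 6, hence Yes.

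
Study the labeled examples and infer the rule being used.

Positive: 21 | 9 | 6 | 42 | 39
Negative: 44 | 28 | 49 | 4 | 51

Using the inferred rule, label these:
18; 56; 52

Positive, Negative, Negative

The simplest hypothesis consistent with all the labels is: multiple of 3 AND at most 42.
18 — 18 = 3·6, 18 ≤ 42, hence Positive. 56 — 56 = 3·18 + 2, 56 > 42, hence Negative. 52 — 52 = 3·17 + 1, 52 > 42, hence Negative.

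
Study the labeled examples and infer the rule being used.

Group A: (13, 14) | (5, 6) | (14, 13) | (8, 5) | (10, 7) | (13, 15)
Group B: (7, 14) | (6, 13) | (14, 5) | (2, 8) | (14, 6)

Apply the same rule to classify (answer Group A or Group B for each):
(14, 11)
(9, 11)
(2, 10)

One predicate separates the groups cleanly: |first − second| ≤ 3.
(14, 11) → |14−11| = 3 → Group A. (9, 11) → |9−11| = 2 → Group A. (2, 10) → |2−10| = 8 → Group B.

Group A, Group A, Group B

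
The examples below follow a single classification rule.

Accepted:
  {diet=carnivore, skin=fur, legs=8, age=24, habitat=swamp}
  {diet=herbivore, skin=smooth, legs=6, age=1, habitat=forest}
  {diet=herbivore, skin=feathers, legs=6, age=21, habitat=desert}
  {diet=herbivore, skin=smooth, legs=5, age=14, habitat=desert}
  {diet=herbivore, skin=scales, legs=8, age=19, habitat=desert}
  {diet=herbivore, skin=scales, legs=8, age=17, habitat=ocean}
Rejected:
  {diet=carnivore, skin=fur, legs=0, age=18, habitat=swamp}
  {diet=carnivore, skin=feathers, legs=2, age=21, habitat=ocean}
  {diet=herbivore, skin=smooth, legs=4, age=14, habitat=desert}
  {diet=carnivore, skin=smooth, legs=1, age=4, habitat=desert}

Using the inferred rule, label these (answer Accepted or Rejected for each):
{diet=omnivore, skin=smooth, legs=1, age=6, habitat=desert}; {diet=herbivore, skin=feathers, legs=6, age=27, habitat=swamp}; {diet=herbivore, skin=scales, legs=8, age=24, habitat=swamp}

Rejected, Accepted, Accepted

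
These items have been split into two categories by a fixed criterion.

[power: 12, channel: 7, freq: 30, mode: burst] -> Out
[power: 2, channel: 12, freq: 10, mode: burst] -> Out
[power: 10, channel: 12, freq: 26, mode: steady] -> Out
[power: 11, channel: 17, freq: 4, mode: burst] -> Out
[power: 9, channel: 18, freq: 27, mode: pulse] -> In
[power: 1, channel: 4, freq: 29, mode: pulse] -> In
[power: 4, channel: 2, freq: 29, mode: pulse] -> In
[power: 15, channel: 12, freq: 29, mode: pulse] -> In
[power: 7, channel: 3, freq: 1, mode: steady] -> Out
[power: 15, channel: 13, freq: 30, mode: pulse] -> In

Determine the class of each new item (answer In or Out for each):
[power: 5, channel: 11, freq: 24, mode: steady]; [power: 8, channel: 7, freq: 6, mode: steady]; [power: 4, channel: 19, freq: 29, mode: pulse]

The classifier is using: mode is pulse.

Out, Out, In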